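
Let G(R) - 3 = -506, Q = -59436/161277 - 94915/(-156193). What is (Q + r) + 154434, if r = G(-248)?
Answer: 1292526671253166/8396779487 ≈ 1.5393e+5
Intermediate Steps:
Q = 2008039769/8396779487 (Q = -59436*1/161277 - 94915*(-1/156193) = -19812/53759 + 94915/156193 = 2008039769/8396779487 ≈ 0.23914)
G(R) = -503 (G(R) = 3 - 506 = -503)
r = -503
(Q + r) + 154434 = (2008039769/8396779487 - 503) + 154434 = -4221572042192/8396779487 + 154434 = 1292526671253166/8396779487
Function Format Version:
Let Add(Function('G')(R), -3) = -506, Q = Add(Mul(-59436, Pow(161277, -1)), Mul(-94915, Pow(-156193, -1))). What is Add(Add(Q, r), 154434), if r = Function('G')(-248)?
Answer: Rational(1292526671253166, 8396779487) ≈ 1.5393e+5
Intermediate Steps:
Q = Rational(2008039769, 8396779487) (Q = Add(Mul(-59436, Rational(1, 161277)), Mul(-94915, Rational(-1, 156193))) = Add(Rational(-19812, 53759), Rational(94915, 156193)) = Rational(2008039769, 8396779487) ≈ 0.23914)
Function('G')(R) = -503 (Function('G')(R) = Add(3, -506) = -503)
r = -503
Add(Add(Q, r), 154434) = Add(Add(Rational(2008039769, 8396779487), -503), 154434) = Add(Rational(-4221572042192, 8396779487), 154434) = Rational(1292526671253166, 8396779487)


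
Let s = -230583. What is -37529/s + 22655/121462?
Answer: 9782205263/28007072346 ≈ 0.34928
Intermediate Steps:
-37529/s + 22655/121462 = -37529/(-230583) + 22655/121462 = -37529*(-1/230583) + 22655*(1/121462) = 37529/230583 + 22655/121462 = 9782205263/28007072346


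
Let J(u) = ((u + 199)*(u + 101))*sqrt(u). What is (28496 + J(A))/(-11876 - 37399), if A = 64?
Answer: -375656/49275 ≈ -7.6237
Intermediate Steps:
J(u) = sqrt(u)*(101 + u)*(199 + u) (J(u) = ((199 + u)*(101 + u))*sqrt(u) = ((101 + u)*(199 + u))*sqrt(u) = sqrt(u)*(101 + u)*(199 + u))
(28496 + J(A))/(-11876 - 37399) = (28496 + sqrt(64)*(20099 + 64**2 + 300*64))/(-11876 - 37399) = (28496 + 8*(20099 + 4096 + 19200))/(-49275) = (28496 + 8*43395)*(-1/49275) = (28496 + 347160)*(-1/49275) = 375656*(-1/49275) = -375656/49275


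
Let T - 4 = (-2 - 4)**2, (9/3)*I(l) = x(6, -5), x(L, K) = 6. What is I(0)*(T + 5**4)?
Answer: 1330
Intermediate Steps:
I(l) = 2 (I(l) = (1/3)*6 = 2)
T = 40 (T = 4 + (-2 - 4)**2 = 4 + (-6)**2 = 4 + 36 = 40)
I(0)*(T + 5**4) = 2*(40 + 5**4) = 2*(40 + 625) = 2*665 = 1330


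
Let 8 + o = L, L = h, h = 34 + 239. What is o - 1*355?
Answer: -90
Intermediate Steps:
h = 273
L = 273
o = 265 (o = -8 + 273 = 265)
o - 1*355 = 265 - 1*355 = 265 - 355 = -90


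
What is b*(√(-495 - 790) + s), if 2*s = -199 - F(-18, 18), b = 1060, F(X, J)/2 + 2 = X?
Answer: -84270 + 1060*I*√1285 ≈ -84270.0 + 37998.0*I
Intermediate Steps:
F(X, J) = -4 + 2*X
s = -159/2 (s = (-199 - (-4 + 2*(-18)))/2 = (-199 - (-4 - 36))/2 = (-199 - 1*(-40))/2 = (-199 + 40)/2 = (½)*(-159) = -159/2 ≈ -79.500)
b*(√(-495 - 790) + s) = 1060*(√(-495 - 790) - 159/2) = 1060*(√(-1285) - 159/2) = 1060*(I*√1285 - 159/2) = 1060*(-159/2 + I*√1285) = -84270 + 1060*I*√1285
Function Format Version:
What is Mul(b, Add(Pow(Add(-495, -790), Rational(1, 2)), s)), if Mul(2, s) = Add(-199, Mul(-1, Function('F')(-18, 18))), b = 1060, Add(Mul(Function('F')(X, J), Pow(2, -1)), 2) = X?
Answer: Add(-84270, Mul(1060, I, Pow(1285, Rational(1, 2)))) ≈ Add(-84270., Mul(37998., I))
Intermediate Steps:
Function('F')(X, J) = Add(-4, Mul(2, X))
s = Rational(-159, 2) (s = Mul(Rational(1, 2), Add(-199, Mul(-1, Add(-4, Mul(2, -18))))) = Mul(Rational(1, 2), Add(-199, Mul(-1, Add(-4, -36)))) = Mul(Rational(1, 2), Add(-199, Mul(-1, -40))) = Mul(Rational(1, 2), Add(-199, 40)) = Mul(Rational(1, 2), -159) = Rational(-159, 2) ≈ -79.500)
Mul(b, Add(Pow(Add(-495, -790), Rational(1, 2)), s)) = Mul(1060, Add(Pow(Add(-495, -790), Rational(1, 2)), Rational(-159, 2))) = Mul(1060, Add(Pow(-1285, Rational(1, 2)), Rational(-159, 2))) = Mul(1060, Add(Mul(I, Pow(1285, Rational(1, 2))), Rational(-159, 2))) = Mul(1060, Add(Rational(-159, 2), Mul(I, Pow(1285, Rational(1, 2))))) = Add(-84270, Mul(1060, I, Pow(1285, Rational(1, 2))))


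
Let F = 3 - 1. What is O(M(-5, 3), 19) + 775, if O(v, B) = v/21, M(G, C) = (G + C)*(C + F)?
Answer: 16265/21 ≈ 774.52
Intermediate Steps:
F = 2
M(G, C) = (2 + C)*(C + G) (M(G, C) = (G + C)*(C + 2) = (C + G)*(2 + C) = (2 + C)*(C + G))
O(v, B) = v/21 (O(v, B) = v*(1/21) = v/21)
O(M(-5, 3), 19) + 775 = (3² + 2*3 + 2*(-5) + 3*(-5))/21 + 775 = (9 + 6 - 10 - 15)/21 + 775 = (1/21)*(-10) + 775 = -10/21 + 775 = 16265/21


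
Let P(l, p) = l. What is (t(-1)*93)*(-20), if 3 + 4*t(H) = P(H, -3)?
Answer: 1860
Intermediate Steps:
t(H) = -3/4 + H/4
(t(-1)*93)*(-20) = ((-3/4 + (1/4)*(-1))*93)*(-20) = ((-3/4 - 1/4)*93)*(-20) = -1*93*(-20) = -93*(-20) = 1860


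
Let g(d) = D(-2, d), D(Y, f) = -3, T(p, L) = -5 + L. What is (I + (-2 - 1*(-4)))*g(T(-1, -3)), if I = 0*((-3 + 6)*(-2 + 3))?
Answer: -6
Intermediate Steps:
I = 0 (I = 0*(3*1) = 0*3 = 0)
g(d) = -3
(I + (-2 - 1*(-4)))*g(T(-1, -3)) = (0 + (-2 - 1*(-4)))*(-3) = (0 + (-2 + 4))*(-3) = (0 + 2)*(-3) = 2*(-3) = -6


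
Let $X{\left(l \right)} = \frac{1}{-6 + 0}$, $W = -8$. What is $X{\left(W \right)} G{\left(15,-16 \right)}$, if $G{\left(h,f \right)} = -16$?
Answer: $\frac{8}{3} \approx 2.6667$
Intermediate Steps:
$X{\left(l \right)} = - \frac{1}{6}$ ($X{\left(l \right)} = \frac{1}{-6} = - \frac{1}{6}$)
$X{\left(W \right)} G{\left(15,-16 \right)} = \left(- \frac{1}{6}\right) \left(-16\right) = \frac{8}{3}$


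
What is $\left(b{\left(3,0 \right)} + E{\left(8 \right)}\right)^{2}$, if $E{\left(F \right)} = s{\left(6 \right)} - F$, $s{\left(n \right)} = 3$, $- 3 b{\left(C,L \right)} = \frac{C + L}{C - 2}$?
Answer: $36$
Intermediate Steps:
$b{\left(C,L \right)} = - \frac{C + L}{3 \left(-2 + C\right)}$ ($b{\left(C,L \right)} = - \frac{\left(C + L\right) \frac{1}{C - 2}}{3} = - \frac{\left(C + L\right) \frac{1}{-2 + C}}{3} = - \frac{\frac{1}{-2 + C} \left(C + L\right)}{3} = - \frac{C + L}{3 \left(-2 + C\right)}$)
$E{\left(F \right)} = 3 - F$
$\left(b{\left(3,0 \right)} + E{\left(8 \right)}\right)^{2} = \left(\frac{\left(-1\right) 3 - 0}{3 \left(-2 + 3\right)} + \left(3 - 8\right)\right)^{2} = \left(\frac{-3 + 0}{3 \cdot 1} + \left(3 - 8\right)\right)^{2} = \left(\frac{1}{3} \cdot 1 \left(-3\right) - 5\right)^{2} = \left(-1 - 5\right)^{2} = \left(-6\right)^{2} = 36$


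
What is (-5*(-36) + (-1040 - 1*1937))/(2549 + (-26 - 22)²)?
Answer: -2797/4853 ≈ -0.57634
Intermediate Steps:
(-5*(-36) + (-1040 - 1*1937))/(2549 + (-26 - 22)²) = (180 + (-1040 - 1937))/(2549 + (-48)²) = (180 - 2977)/(2549 + 2304) = -2797/4853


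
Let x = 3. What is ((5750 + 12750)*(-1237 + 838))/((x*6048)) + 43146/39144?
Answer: -142935811/352296 ≈ -405.73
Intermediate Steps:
((5750 + 12750)*(-1237 + 838))/((x*6048)) + 43146/39144 = ((5750 + 12750)*(-1237 + 838))/((3*6048)) + 43146/39144 = (18500*(-399))/18144 + 43146*(1/39144) = -7381500*1/18144 + 7191/6524 = -87875/216 + 7191/6524 = -142935811/352296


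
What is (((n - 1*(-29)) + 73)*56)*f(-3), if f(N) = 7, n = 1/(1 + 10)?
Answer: 440216/11 ≈ 40020.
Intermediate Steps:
n = 1/11 ≈ 0.090909
(((n - 1*(-29)) + 73)*56)*f(-3) = (((1/11 - 1*(-29)) + 73)*56)*7 = (((1/11 + 29) + 73)*56)*7 = ((320/11 + 73)*56)*7 = ((1123/11)*56)*7 = (62888/11)*7 = 440216/11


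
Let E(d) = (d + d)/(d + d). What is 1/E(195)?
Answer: 1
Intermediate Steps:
E(d) = 1 (E(d) = (2*d)/((2*d)) = (2*d)*(1/(2*d)) = 1)
1/E(195) = 1/1 = 1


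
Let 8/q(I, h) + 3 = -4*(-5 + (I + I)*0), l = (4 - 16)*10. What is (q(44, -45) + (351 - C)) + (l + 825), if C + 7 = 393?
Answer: 11398/17 ≈ 670.47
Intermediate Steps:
C = 386 (C = -7 + 393 = 386)
l = -120 (l = -12*10 = -120)
q(I, h) = 8/17 (q(I, h) = 8/(-3 - 4*(-5 + (I + I)*0)) = 8/(-3 - 4*(-5 + (2*I)*0)) = 8/(-3 - 4*(-5 + 0)) = 8/(-3 - 4*(-5)) = 8/(-3 + 20) = 8/17)
(q(44, -45) + (351 - C)) + (l + 825) = (8/17 + (351 - 1*386)) + (-120 + 825) = (8/17 + (351 - 386)) + 705 = (8/17 - 35) + 705 = -587/17 + 705 = 11398/17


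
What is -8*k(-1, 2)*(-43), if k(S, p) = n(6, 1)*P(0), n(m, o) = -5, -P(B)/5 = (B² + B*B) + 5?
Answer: 43000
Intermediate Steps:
P(B) = -25 - 10*B² (P(B) = -5*((B² + B*B) + 5) = -5*((B² + B²) + 5) = -5*(2*B² + 5) = -5*(5 + 2*B²) = -25 - 10*B²)
k(S, p) = 125 (k(S, p) = -5*(-25 - 10*0²) = -5*(-25 - 10*0) = -5*(-25 + 0) = -5*(-25) = 125)
-8*k(-1, 2)*(-43) = -8*125*(-43) = -1000*(-43) = 43000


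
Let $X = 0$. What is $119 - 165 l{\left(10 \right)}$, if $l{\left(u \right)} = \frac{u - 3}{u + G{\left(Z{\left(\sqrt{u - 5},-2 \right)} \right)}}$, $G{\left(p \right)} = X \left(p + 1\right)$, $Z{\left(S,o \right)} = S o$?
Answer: $\frac{7}{2} \approx 3.5$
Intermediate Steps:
$G{\left(p \right)} = 0$ ($G{\left(p \right)} = 0 \left(p + 1\right) = 0 \left(1 + p\right) = 0$)
$l{\left(u \right)} = \frac{-3 + u}{u}$ ($l{\left(u \right)} = \frac{u - 3}{u + 0} = \frac{-3 + u}{u}$)
$119 - 165 l{\left(10 \right)} = 119 - 165 \frac{-3 + 10}{10} = 119 - 165 \cdot \frac{1}{10} \cdot 7 = 119 - \frac{231}{2} = \frac{7}{2}$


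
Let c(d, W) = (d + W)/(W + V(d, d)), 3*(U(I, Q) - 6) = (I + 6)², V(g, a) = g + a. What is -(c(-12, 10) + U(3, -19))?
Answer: -232/7 ≈ -33.143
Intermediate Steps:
V(g, a) = a + g
U(I, Q) = 6 + (6 + I)²/3 (U(I, Q) = 6 + (I + 6)²/3 = 6 + (6 + I)²/3)
c(d, W) = (W + d)/(W + 2*d) (c(d, W) = (d + W)/(W + (d + d)) = (W + d)/(W + 2*d))
-(c(-12, 10) + U(3, -19)) = -((10 - 12)/(10 + 2*(-12)) + (6 + (6 + 3)²/3)) = -(-2/(10 - 24) + (6 + (⅓)*9²)) = -(-2/(-14) + (6 + (⅓)*81)) = -(-1/14*(-2) + (6 + 27)) = -(⅐ + 33) = -1*232/7 = -232/7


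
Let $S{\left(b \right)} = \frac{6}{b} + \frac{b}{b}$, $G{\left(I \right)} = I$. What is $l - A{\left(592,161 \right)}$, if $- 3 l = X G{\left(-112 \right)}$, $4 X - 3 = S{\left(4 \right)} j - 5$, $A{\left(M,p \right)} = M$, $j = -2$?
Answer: $- \frac{1972}{3} \approx -657.33$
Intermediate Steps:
$S{\left(b \right)} = 1 + \frac{6}{b}$ ($S{\left(b \right)} = \frac{6}{b} + 1 = 1 + \frac{6}{b}$)
$X = - \frac{7}{4}$ ($X = \frac{3}{4} + \frac{\frac{6 + 4}{4} \left(-2\right) - 5}{4} = \frac{3}{4} + \frac{\frac{1}{4} \cdot 10 \left(-2\right) - 5}{4} = \frac{3}{4} + \frac{\frac{5}{2} \left(-2\right) - 5}{4} = \frac{3}{4} + \frac{-5 - 5}{4} = \frac{3}{4} + \frac{1}{4} \left(-10\right) = \frac{3}{4} - \frac{5}{2} = - \frac{7}{4} \approx -1.75$)
$l = - \frac{196}{3}$ ($l = - \frac{\left(- \frac{7}{4}\right) \left(-112\right)}{3} = \left(- \frac{1}{3}\right) 196 = - \frac{196}{3} \approx -65.333$)
$l - A{\left(592,161 \right)} = - \frac{196}{3} - 592 = - \frac{1972}{3}$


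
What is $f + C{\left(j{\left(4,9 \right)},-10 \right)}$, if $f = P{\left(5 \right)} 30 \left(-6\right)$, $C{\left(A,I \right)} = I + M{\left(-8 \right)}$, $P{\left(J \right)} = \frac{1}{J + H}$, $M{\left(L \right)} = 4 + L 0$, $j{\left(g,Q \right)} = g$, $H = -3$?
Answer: $-96$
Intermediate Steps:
$M{\left(L \right)} = 4$ ($M{\left(L \right)} = 4 + 0 = 4$)
$P{\left(J \right)} = \frac{1}{-3 + J}$ ($P{\left(J \right)} = \frac{1}{J - 3} = \frac{1}{-3 + J}$)
$C{\left(A,I \right)} = 4 + I$ ($C{\left(A,I \right)} = I + 4 = 4 + I$)
$f = -90$ ($f = \frac{1}{-3 + 5} \cdot 30 \left(-6\right) = \frac{1}{2} \cdot 30 \left(-6\right) = 15 \left(-6\right) = -90$)
$f + C{\left(j{\left(4,9 \right)},-10 \right)} = -90 + \left(4 - 10\right) = -90 - 6 = -96$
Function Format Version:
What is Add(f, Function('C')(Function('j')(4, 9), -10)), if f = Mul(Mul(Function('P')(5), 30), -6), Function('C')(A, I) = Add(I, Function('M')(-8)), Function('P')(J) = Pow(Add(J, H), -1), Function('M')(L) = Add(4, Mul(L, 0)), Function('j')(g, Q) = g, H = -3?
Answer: -96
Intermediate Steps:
Function('M')(L) = 4 (Function('M')(L) = Add(4, 0) = 4)
Function('P')(J) = Pow(Add(-3, J), -1) (Function('P')(J) = Pow(Add(J, -3), -1) = Pow(Add(-3, J), -1))
Function('C')(A, I) = Add(4, I) (Function('C')(A, I) = Add(I, 4) = Add(4, I))
f = -90 (f = Mul(Mul(Pow(Add(-3, 5), -1), 30), -6) = Mul(Mul(Pow(2, -1), 30), -6) = Mul(Mul(Rational(1, 2), 30), -6) = Mul(15, -6) = -90)
Add(f, Function('C')(Function('j')(4, 9), -10)) = Add(-90, Add(4, -10)) = Add(-90, -6) = -96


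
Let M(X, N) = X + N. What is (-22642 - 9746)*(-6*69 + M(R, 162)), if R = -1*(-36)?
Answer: 6995808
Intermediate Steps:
R = 36
M(X, N) = N + X
(-22642 - 9746)*(-6*69 + M(R, 162)) = (-22642 - 9746)*(-6*69 + (162 + 36)) = -32388*(-414 + 198) = -32388*(-216) = 6995808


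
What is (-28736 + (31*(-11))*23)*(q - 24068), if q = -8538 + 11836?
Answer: 759745830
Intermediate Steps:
q = 3298
(-28736 + (31*(-11))*23)*(q - 24068) = (-28736 + (31*(-11))*23)*(3298 - 24068) = (-28736 - 341*23)*(-20770) = (-28736 - 7843)*(-20770) = -36579*(-20770) = 759745830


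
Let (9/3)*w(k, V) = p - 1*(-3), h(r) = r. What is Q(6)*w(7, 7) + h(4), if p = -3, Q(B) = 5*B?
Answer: 4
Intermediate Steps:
w(k, V) = 0 (w(k, V) = (-3 - 1*(-3))/3 = (-3 + 3)/3 = (⅓)*0 = 0)
Q(6)*w(7, 7) + h(4) = (5*6)*0 + 4 = 30*0 + 4 = 0 + 4 = 4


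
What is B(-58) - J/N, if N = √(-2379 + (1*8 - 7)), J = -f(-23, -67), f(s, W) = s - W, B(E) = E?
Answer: -58 - 22*I*√2378/1189 ≈ -58.0 - 0.90229*I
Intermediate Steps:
J = -44 (J = -(-23 - 1*(-67)) = -(-23 + 67) = -1*44 = -44)
N = I*√2378 (N = √(-2379 + (8 - 7)) = √(-2379 + 1) = √(-2378) = I*√2378 ≈ 48.765*I)
B(-58) - J/N = -58 - (-44)/(I*√2378) = -58 - (-44)*(-I*√2378/2378) = -58 - 22*I*√2378/1189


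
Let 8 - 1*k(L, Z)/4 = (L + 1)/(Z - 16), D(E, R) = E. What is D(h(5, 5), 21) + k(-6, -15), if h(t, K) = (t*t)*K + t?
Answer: 5002/31 ≈ 161.35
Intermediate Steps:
h(t, K) = t + K*t² (h(t, K) = t²*K + t = K*t² + t = t + K*t²)
k(L, Z) = 32 - 4*(1 + L)/(-16 + Z) (k(L, Z) = 32 - 4*(L + 1)/(Z - 16) = 32 - 4*(1 + L)/(-16 + Z))
D(h(5, 5), 21) + k(-6, -15) = 5*(1 + 5*5) + 4*(-129 - 1*(-6) + 8*(-15))/(-16 - 15) = 5*(1 + 25) + 4*(-129 + 6 - 120)/(-31) = 5*26 + 4*(-1/31)*(-243) = 130 + 972/31 = 5002/31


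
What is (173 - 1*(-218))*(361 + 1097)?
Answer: 570078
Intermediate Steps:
(173 - 1*(-218))*(361 + 1097) = (173 + 218)*1458 = 391*1458 = 570078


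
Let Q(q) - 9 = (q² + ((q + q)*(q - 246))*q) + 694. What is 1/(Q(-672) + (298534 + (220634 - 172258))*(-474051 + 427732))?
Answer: -1/16897180227 ≈ -5.9181e-11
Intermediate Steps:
Q(q) = 703 + q² + 2*q²*(-246 + q) (Q(q) = 9 + ((q² + ((q + q)*(q - 246))*q) + 694) = 9 + ((q² + ((2*q)*(-246 + q))*q) + 694) = 9 + ((q² + (2*q*(-246 + q))*q) + 694) = 9 + ((q² + 2*q²*(-246 + q)) + 694) = 9 + (694 + q² + 2*q²*(-246 + q)) = 703 + q² + 2*q²*(-246 + q))
1/(Q(-672) + (298534 + (220634 - 172258))*(-474051 + 427732)) = 1/((703 - 491*(-672)² + 2*(-672)³) + (298534 + (220634 - 172258))*(-474051 + 427732)) = 1/((703 - 491*451584 + 2*(-303464448)) + (298534 + 48376)*(-46319)) = 1/((703 - 221727744 - 606928896) + 346910*(-46319)) = 1/(-828655937 - 16068524290) = 1/(-16897180227) = -1/16897180227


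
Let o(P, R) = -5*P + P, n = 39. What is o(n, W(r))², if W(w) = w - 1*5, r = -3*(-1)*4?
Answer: 24336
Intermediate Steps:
r = 12 (r = 3*4 = 12)
W(w) = -5 + w (W(w) = w - 5 = -5 + w)
o(P, R) = -4*P
o(n, W(r))² = (-4*39)² = (-156)² = 24336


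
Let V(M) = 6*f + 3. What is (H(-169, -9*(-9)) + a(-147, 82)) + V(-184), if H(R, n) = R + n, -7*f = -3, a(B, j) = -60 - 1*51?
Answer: -1354/7 ≈ -193.43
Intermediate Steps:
a(B, j) = -111 (a(B, j) = -60 - 51 = -111)
f = 3/7 (f = -⅐*(-3) = 3/7 ≈ 0.42857)
V(M) = 39/7 (V(M) = 6*(3/7) + 3 = 18/7 + 3 = 39/7)
(H(-169, -9*(-9)) + a(-147, 82)) + V(-184) = ((-169 - 9*(-9)) - 111) + 39/7 = ((-169 + 81) - 111) + 39/7 = (-88 - 111) + 39/7 = -199 + 39/7 = -1354/7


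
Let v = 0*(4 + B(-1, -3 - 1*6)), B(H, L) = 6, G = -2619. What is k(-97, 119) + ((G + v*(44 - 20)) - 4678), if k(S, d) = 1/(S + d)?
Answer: -160533/22 ≈ -7297.0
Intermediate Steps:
v = 0 (v = 0*(4 + 6) = 0*10 = 0)
k(-97, 119) + ((G + v*(44 - 20)) - 4678) = 1/(-97 + 119) + ((-2619 + 0*(44 - 20)) - 4678) = 1/22 + ((-2619 + 0*24) - 4678) = 1/22 + ((-2619 + 0) - 4678) = 1/22 + (-2619 - 4678) = 1/22 - 7297 = -160533/22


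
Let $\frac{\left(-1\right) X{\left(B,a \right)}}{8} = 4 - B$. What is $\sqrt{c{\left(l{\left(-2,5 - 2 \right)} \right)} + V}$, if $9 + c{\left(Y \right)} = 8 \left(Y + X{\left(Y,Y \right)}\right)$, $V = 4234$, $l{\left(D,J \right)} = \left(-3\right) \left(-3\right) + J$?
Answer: $3 \sqrt{537} \approx 69.52$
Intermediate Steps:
$l{\left(D,J \right)} = 9 + J$
$X{\left(B,a \right)} = -32 + 8 B$ ($X{\left(B,a \right)} = - 8 \left(4 - B\right) = -32 + 8 B$)
$c{\left(Y \right)} = -265 + 72 Y$ ($c{\left(Y \right)} = -9 + 8 \left(Y + \left(-32 + 8 Y\right)\right) = -9 + 8 \left(-32 + 9 Y\right) = -9 + \left(-256 + 72 Y\right) = -265 + 72 Y$)
$\sqrt{c{\left(l{\left(-2,5 - 2 \right)} \right)} + V} = \sqrt{\left(-265 + 72 \left(9 + \left(5 - 2\right)\right)\right) + 4234} = \sqrt{\left(-265 + 72 \left(9 + 3\right)\right) + 4234} = \sqrt{\left(-265 + 72 \cdot 12\right) + 4234} = \sqrt{\left(-265 + 864\right) + 4234} = \sqrt{599 + 4234} = \sqrt{4833} = 3 \sqrt{537}$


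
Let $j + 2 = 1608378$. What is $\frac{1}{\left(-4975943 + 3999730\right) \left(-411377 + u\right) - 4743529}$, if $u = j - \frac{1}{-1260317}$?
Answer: $- \frac{1260317}{1472719141920012385} \approx -8.5578 \cdot 10^{-13}$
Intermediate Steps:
$j = 1608376$ ($j = -2 + 1608378 = 1608376$)
$u = \frac{2027063615193}{1260317}$ ($u = 1608376 - \frac{1}{-1260317} = 1608376 - - \frac{1}{1260317} = 1608376 + \frac{1}{1260317} = \frac{2027063615193}{1260317} \approx 1.6084 \cdot 10^{6}$)
$\frac{1}{\left(-4975943 + 3999730\right) \left(-411377 + u\right) - 4743529} = \frac{1}{\left(-4975943 + 3999730\right) \left(-411377 + \frac{2027063615193}{1260317}\right) - 4743529} = \frac{1}{\left(-976213\right) \frac{1508598188684}{1260317} - 4743529} = \frac{1}{- \frac{1472713163569773692}{1260317} - 4743529} = \frac{1}{- \frac{1472719141920012385}{1260317}} = - \frac{1260317}{1472719141920012385}$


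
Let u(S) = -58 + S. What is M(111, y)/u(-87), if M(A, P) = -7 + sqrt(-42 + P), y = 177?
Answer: 7/145 - 3*sqrt(15)/145 ≈ -0.031855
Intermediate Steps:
M(111, y)/u(-87) = (-7 + sqrt(-42 + 177))/(-58 - 87) = (-7 + sqrt(135))/(-145) = (-7 + 3*sqrt(15))*(-1/145) = 7/145 - 3*sqrt(15)/145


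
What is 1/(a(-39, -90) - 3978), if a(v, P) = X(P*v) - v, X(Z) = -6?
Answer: -1/3945 ≈ -0.00025349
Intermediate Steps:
a(v, P) = -6 - v
1/(a(-39, -90) - 3978) = 1/((-6 - 1*(-39)) - 3978) = 1/((-6 + 39) - 3978) = 1/(33 - 3978) = 1/(-3945) = -1/3945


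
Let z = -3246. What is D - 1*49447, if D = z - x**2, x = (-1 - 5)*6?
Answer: -53989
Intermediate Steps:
x = -36 (x = -6*6 = -36)
D = -4542 (D = -3246 - 1*(-36)**2 = -3246 - 1*1296 = -3246 - 1296 = -4542)
D - 1*49447 = -4542 - 1*49447 = -4542 - 49447 = -53989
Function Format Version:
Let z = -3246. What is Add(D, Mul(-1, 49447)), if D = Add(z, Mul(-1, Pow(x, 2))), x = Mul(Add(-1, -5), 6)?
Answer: -53989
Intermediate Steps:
x = -36 (x = Mul(-6, 6) = -36)
D = -4542 (D = Add(-3246, Mul(-1, Pow(-36, 2))) = Add(-3246, Mul(-1, 1296)) = Add(-3246, -1296) = -4542)
Add(D, Mul(-1, 49447)) = Add(-4542, Mul(-1, 49447)) = Add(-4542, -49447) = -53989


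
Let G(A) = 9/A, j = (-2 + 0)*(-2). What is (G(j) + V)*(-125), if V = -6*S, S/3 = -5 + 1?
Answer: -37125/4 ≈ -9281.3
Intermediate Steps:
j = 4 (j = -2*(-2) = 4)
S = -12 (S = 3*(-5 + 1) = 3*(-4) = -12)
V = 72 (V = -6*(-12) = 72)
(G(j) + V)*(-125) = (9/4 + 72)*(-125) = (297/4)*(-125) = -37125/4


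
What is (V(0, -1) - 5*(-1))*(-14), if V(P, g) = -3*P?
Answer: -70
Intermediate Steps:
(V(0, -1) - 5*(-1))*(-14) = (-3*0 - 5*(-1))*(-14) = (0 + 5)*(-14) = 5*(-14) = -70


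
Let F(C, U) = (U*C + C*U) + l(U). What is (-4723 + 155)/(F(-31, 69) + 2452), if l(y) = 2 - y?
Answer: 4568/1893 ≈ 2.4131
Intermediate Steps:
F(C, U) = 2 - U + 2*C*U (F(C, U) = (U*C + C*U) + (2 - U) = (C*U + C*U) + (2 - U) = 2*C*U + (2 - U) = 2 - U + 2*C*U)
(-4723 + 155)/(F(-31, 69) + 2452) = (-4723 + 155)/((2 - 1*69 + 2*(-31)*69) + 2452) = -4568/((2 - 69 - 4278) + 2452) = -4568/(-4345 + 2452) = -4568/(-1893) = -4568*(-1/1893) = 4568/1893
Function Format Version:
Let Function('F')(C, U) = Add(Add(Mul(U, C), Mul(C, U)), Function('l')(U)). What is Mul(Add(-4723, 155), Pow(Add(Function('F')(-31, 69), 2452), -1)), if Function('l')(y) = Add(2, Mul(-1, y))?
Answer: Rational(4568, 1893) ≈ 2.4131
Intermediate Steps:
Function('F')(C, U) = Add(2, Mul(-1, U), Mul(2, C, U)) (Function('F')(C, U) = Add(Add(Mul(U, C), Mul(C, U)), Add(2, Mul(-1, U))) = Add(Add(Mul(C, U), Mul(C, U)), Add(2, Mul(-1, U))) = Add(Mul(2, C, U), Add(2, Mul(-1, U))) = Add(2, Mul(-1, U), Mul(2, C, U)))
Mul(Add(-4723, 155), Pow(Add(Function('F')(-31, 69), 2452), -1)) = Mul(Add(-4723, 155), Pow(Add(Add(2, Mul(-1, 69), Mul(2, -31, 69)), 2452), -1)) = Mul(-4568, Pow(Add(Add(2, -69, -4278), 2452), -1)) = Mul(-4568, Pow(Add(-4345, 2452), -1)) = Mul(-4568, Pow(-1893, -1)) = Mul(-4568, Rational(-1, 1893)) = Rational(4568, 1893)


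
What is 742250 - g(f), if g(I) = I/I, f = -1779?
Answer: 742249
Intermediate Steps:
g(I) = 1
742250 - g(f) = 742250 - 1*1 = 742250 - 1 = 742249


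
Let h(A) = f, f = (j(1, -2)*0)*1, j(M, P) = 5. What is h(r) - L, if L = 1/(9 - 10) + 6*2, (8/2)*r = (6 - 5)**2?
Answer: -11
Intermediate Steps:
r = 1/4 (r = (6 - 5)**2/4 = (1/4)*1**2 = (1/4)*1 = 1/4 ≈ 0.25000)
L = 11 (L = 1/(-1) + 12 = -1 + 12 = 11)
f = 0 (f = (5*0)*1 = 0*1 = 0)
h(A) = 0
h(r) - L = 0 - 1*11 = 0 - 11 = -11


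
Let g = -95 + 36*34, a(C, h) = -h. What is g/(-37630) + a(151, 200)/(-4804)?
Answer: 525571/45193630 ≈ 0.011629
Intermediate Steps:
g = 1129 (g = -95 + 1224 = 1129)
g/(-37630) + a(151, 200)/(-4804) = 1129/(-37630) - 1*200/(-4804) = 1129*(-1/37630) - 200*(-1/4804) = -1129/37630 + 50/1201 = 525571/45193630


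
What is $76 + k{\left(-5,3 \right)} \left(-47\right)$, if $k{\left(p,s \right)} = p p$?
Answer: $-1099$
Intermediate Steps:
$k{\left(p,s \right)} = p^{2}$
$76 + k{\left(-5,3 \right)} \left(-47\right) = 76 + \left(-5\right)^{2} \left(-47\right) = 76 + 25 \left(-47\right) = 76 - 1175 = -1099$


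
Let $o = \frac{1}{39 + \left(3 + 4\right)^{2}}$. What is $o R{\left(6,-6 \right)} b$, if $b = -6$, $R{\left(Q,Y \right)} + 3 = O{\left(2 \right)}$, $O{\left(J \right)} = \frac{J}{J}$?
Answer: $\frac{3}{22} \approx 0.13636$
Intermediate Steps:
$O{\left(J \right)} = 1$
$R{\left(Q,Y \right)} = -2$ ($R{\left(Q,Y \right)} = -3 + 1 = -2$)
$o = \frac{1}{88}$ ($o = \frac{1}{39 + 7^{2}} = \frac{1}{39 + 49} = \frac{1}{88} \approx 0.011364$)
$o R{\left(6,-6 \right)} b = \frac{1}{88} \left(-2\right) \left(-6\right) = \left(- \frac{1}{44}\right) \left(-6\right) = \frac{3}{22}$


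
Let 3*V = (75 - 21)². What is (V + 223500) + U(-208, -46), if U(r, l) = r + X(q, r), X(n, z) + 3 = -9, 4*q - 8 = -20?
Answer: 224252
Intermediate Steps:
q = -3 (q = 2 + (¼)*(-20) = 2 - 5 = -3)
X(n, z) = -12 (X(n, z) = -3 - 9 = -12)
V = 972 (V = (75 - 21)²/3 = (⅓)*54² = (⅓)*2916 = 972)
U(r, l) = -12 + r (U(r, l) = r - 12 = -12 + r)
(V + 223500) + U(-208, -46) = (972 + 223500) + (-12 - 208) = 224472 - 220 = 224252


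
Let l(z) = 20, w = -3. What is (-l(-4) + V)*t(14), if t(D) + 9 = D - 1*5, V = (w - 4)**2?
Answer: 0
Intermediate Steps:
V = 49 (V = (-3 - 4)**2 = (-7)**2 = 49)
t(D) = -14 + D (t(D) = -9 + (D - 1*5) = -9 + (D - 5) = -9 + (-5 + D) = -14 + D)
(-l(-4) + V)*t(14) = (-1*20 + 49)*(-14 + 14) = (-20 + 49)*0 = 29*0 = 0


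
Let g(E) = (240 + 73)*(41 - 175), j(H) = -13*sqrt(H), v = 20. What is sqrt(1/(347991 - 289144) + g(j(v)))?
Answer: 3*I*sqrt(16138206988159)/58847 ≈ 204.8*I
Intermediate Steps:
g(E) = -41942 (g(E) = 313*(-134) = -41942)
sqrt(1/(347991 - 289144) + g(j(v))) = sqrt(1/(347991 - 289144) - 41942) = sqrt(1/58847 - 41942) = sqrt(-2468160873/58847) = 3*I*sqrt(16138206988159)/58847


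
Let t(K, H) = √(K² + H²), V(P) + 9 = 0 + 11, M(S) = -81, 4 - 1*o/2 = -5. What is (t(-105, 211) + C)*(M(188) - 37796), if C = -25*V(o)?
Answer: 1893850 - 37877*√55546 ≈ -7.0331e+6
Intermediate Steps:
o = 18 (o = 8 - 2*(-5) = 8 + 10 = 18)
V(P) = 2 (V(P) = -9 + (0 + 11) = -9 + 11 = 2)
C = -50 (C = -25*2 = -50)
t(K, H) = √(H² + K²)
(t(-105, 211) + C)*(M(188) - 37796) = (√(211² + (-105)²) - 50)*(-81 - 37796) = (√(44521 + 11025) - 50)*(-37877) = (√55546 - 50)*(-37877) = (-50 + √55546)*(-37877) = 1893850 - 37877*√55546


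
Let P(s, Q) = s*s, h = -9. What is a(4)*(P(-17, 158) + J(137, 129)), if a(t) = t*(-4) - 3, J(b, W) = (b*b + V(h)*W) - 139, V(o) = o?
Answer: -337402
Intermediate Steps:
P(s, Q) = s**2
J(b, W) = -139 + b**2 - 9*W (J(b, W) = (b*b - 9*W) - 139 = (b**2 - 9*W) - 139 = -139 + b**2 - 9*W)
a(t) = -3 - 4*t (a(t) = -4*t - 3 = -3 - 4*t)
a(4)*(P(-17, 158) + J(137, 129)) = (-3 - 4*4)*((-17)**2 + (-139 + 137**2 - 9*129)) = (-3 - 16)*(289 + (-139 + 18769 - 1161)) = -19*(289 + 17469) = -19*17758 = -337402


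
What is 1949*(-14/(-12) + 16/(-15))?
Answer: 1949/10 ≈ 194.90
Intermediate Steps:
1949*(-14/(-12) + 16/(-15)) = 1949*(-14*(-1/12) + 16*(-1/15)) = 1949*(7/6 - 16/15) = 1949*(⅒) = 1949/10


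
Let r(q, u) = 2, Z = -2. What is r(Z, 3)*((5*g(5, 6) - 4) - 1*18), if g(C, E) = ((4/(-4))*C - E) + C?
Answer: -104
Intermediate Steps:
g(C, E) = -E (g(C, E) = ((4*(-¼))*C - E) + C = (-C - E) + C = -E)
r(Z, 3)*((5*g(5, 6) - 4) - 1*18) = 2*((5*(-1*6) - 4) - 1*18) = 2*((5*(-6) - 4) - 18) = 2*((-30 - 4) - 18) = 2*(-34 - 18) = 2*(-52) = -104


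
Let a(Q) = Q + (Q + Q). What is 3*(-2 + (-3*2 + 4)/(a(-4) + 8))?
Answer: -9/2 ≈ -4.5000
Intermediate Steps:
a(Q) = 3*Q (a(Q) = Q + 2*Q = 3*Q)
3*(-2 + (-3*2 + 4)/(a(-4) + 8)) = 3*(-2 + (-3*2 + 4)/(3*(-4) + 8)) = 3*(-2 + (-6 + 4)/(-12 + 8)) = 3*(-2 - 2/(-4)) = 3*(-2 - 2*(-¼)) = 3*(-2 + ½) = 3*(-3/2) = -9/2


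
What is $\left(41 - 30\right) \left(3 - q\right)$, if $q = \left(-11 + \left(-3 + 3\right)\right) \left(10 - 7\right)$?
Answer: $396$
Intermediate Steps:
$q = -33$ ($q = \left(-11 + 0\right) 3 = \left(-11\right) 3 = -33$)
$\left(41 - 30\right) \left(3 - q\right) = \left(41 - 30\right) \left(3 - -33\right) = 11 \left(3 + 33\right) = 11 \cdot 36 = 396$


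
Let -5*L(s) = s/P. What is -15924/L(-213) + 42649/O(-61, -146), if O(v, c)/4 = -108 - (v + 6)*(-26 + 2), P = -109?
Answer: 16520988241/405552 ≈ 40737.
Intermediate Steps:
L(s) = s/545 (L(s) = -s/(5*(-109)) = -s*(-1)/(5*109) = -(-1)*s/545 = s/545)
O(v, c) = 144 + 96*v (O(v, c) = 4*(-108 - (v + 6)*(-26 + 2)) = 4*(-108 - (6 + v)*(-24)) = 4*(-108 - (-144 - 24*v)) = 4*(-108 + (144 + 24*v)) = 4*(36 + 24*v) = 144 + 96*v)
-15924/L(-213) + 42649/O(-61, -146) = -15924/((1/545)*(-213)) + 42649/(144 + 96*(-61)) = -15924/(-213/545) + 42649/(144 - 5856) = -15924*(-545/213) + 42649/(-5712) = 2892860/71 + 42649*(-1/5712) = 2892860/71 - 42649/5712 = 16520988241/405552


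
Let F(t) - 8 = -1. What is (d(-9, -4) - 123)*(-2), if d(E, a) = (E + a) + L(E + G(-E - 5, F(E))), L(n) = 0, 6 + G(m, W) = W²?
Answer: 272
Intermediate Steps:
F(t) = 7 (F(t) = 8 - 1 = 7)
G(m, W) = -6 + W²
d(E, a) = E + a (d(E, a) = (E + a) + 0 = E + a)
(d(-9, -4) - 123)*(-2) = ((-9 - 4) - 123)*(-2) = (-13 - 123)*(-2) = -136*(-2) = 272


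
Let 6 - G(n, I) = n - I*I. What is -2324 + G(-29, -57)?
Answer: 960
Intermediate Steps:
G(n, I) = 6 + I² - n (G(n, I) = 6 - (n - I*I) = 6 - (n - I²) = 6 + (I² - n) = 6 + I² - n)
-2324 + G(-29, -57) = -2324 + (6 + (-57)² - 1*(-29)) = -2324 + (6 + 3249 + 29) = -2324 + 3284 = 960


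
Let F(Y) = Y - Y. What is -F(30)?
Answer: 0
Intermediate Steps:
F(Y) = 0
-F(30) = -1*0 = 0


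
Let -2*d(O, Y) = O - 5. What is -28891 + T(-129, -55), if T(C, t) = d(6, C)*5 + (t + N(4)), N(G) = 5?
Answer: -57887/2 ≈ -28944.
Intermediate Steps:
d(O, Y) = 5/2 - O/2 (d(O, Y) = -(O - 5)/2 = -(-5 + O)/2 = 5/2 - O/2)
T(C, t) = 5/2 + t (T(C, t) = (5/2 - ½*6)*5 + (t + 5) = (5/2 - 3)*5 + (5 + t) = -½*5 + (5 + t) = -5/2 + (5 + t) = 5/2 + t)
-28891 + T(-129, -55) = -28891 + (5/2 - 55) = -28891 - 105/2 = -57887/2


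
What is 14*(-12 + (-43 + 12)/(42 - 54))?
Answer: -791/6 ≈ -131.83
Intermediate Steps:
14*(-12 + (-43 + 12)/(42 - 54)) = 14*(-12 - 31/(-12)) = 14*(-12 - 31*(-1/12)) = 14*(-12 + 31/12) = 14*(-113/12) = -791/6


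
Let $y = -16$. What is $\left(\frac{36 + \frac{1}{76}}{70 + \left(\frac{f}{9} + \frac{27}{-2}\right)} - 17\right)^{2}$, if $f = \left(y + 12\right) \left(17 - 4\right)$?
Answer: $\frac{319411477225}{1203673636} \approx 265.36$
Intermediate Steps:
$f = -52$ ($f = \left(-16 + 12\right) \left(17 - 4\right) = \left(-4\right) 13 = -52$)
$\left(\frac{36 + \frac{1}{76}}{70 + \left(\frac{f}{9} + \frac{27}{-2}\right)} - 17\right)^{2} = \left(\frac{36 + \frac{1}{76}}{70 + \left(- \frac{52}{9} + \frac{27}{-2}\right)} - 17\right)^{2} = \left(\frac{36 + \frac{1}{76}}{70 + \left(\left(-52\right) \frac{1}{9} + 27 \left(- \frac{1}{2}\right)\right)} - 17\right)^{2} = \left(\frac{2737}{76 \left(70 - \frac{347}{18}\right)} - 17\right)^{2} = \left(\frac{2737}{76 \cdot \frac{913}{18}} - 17\right)^{2} = \left(\frac{2737}{76} \cdot \frac{18}{913} - 17\right)^{2} = \left(\frac{24633}{34694} - 17\right)^{2} = \left(- \frac{565165}{34694}\right)^{2} = \frac{319411477225}{1203673636}$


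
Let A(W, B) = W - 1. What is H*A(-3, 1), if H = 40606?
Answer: -162424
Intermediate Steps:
A(W, B) = -1 + W
H*A(-3, 1) = 40606*(-1 - 3) = 40606*(-4) = -162424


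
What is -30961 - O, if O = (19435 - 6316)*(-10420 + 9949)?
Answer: 6148088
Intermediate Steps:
O = -6179049 (O = 13119*(-471) = -6179049)
-30961 - O = -30961 - 1*(-6179049) = -30961 + 6179049 = 6148088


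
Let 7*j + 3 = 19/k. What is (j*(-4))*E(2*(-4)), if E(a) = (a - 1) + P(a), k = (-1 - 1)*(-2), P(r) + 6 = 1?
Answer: 14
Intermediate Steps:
P(r) = -5 (P(r) = -6 + 1 = -5)
k = 4 (k = -2*(-2) = 4)
E(a) = -6 + a (E(a) = (a - 1) - 5 = (-1 + a) - 5 = -6 + a)
j = 1/4 (j = -3/7 + (19/4)/7 = -3/7 + (19*(1/4))/7 = -3/7 + (1/7)*(19/4) = -3/7 + 19/28 = 1/4 ≈ 0.25000)
(j*(-4))*E(2*(-4)) = ((1/4)*(-4))*(-6 + 2*(-4)) = -(-6 - 8) = -1*(-14) = 14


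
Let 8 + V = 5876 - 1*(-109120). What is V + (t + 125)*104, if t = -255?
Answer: 101468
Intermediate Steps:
V = 114988 (V = -8 + (5876 - 1*(-109120)) = -8 + (5876 + 109120) = -8 + 114996 = 114988)
V + (t + 125)*104 = 114988 + (-255 + 125)*104 = 114988 - 130*104 = 114988 - 13520 = 101468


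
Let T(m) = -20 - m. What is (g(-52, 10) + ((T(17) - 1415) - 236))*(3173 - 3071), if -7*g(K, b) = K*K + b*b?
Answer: -1491240/7 ≈ -2.1303e+5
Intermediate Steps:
g(K, b) = -K²/7 - b²/7 (g(K, b) = -(K*K + b*b)/7 = -(K² + b²)/7 = -K²/7 - b²/7)
(g(-52, 10) + ((T(17) - 1415) - 236))*(3173 - 3071) = ((-⅐*(-52)² - ⅐*10²) + (((-20 - 1*17) - 1415) - 236))*(3173 - 3071) = ((-⅐*2704 - ⅐*100) + (((-20 - 17) - 1415) - 236))*102 = ((-2704/7 - 100/7) + ((-37 - 1415) - 236))*102 = (-2804/7 + (-1452 - 236))*102 = (-2804/7 - 1688)*102 = -14620/7*102 = -1491240/7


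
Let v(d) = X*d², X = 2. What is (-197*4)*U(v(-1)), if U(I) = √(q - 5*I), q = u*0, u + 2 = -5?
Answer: -788*I*√10 ≈ -2491.9*I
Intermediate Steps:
u = -7 (u = -2 - 5 = -7)
q = 0 (q = -7*0 = 0)
v(d) = 2*d²
U(I) = √5*√(-I) (U(I) = √(0 - 5*I) = √(-5*I) = √5*√(-I))
(-197*4)*U(v(-1)) = (-197*4)*(√5*√(-2*(-1)²)) = -788*√5*√(-2) = -788*√5*I*√2 = -788*I*√10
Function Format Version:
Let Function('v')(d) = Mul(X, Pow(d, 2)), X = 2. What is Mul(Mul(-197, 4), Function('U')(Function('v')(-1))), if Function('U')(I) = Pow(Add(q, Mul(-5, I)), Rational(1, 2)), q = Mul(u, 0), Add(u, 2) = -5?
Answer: Mul(-788, I, Pow(10, Rational(1, 2))) ≈ Mul(-2491.9, I)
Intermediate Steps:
u = -7 (u = Add(-2, -5) = -7)
q = 0 (q = Mul(-7, 0) = 0)
Function('v')(d) = Mul(2, Pow(d, 2))
Function('U')(I) = Mul(Pow(5, Rational(1, 2)), Pow(Mul(-1, I), Rational(1, 2))) (Function('U')(I) = Pow(Add(0, Mul(-5, I)), Rational(1, 2)) = Pow(Mul(-5, I), Rational(1, 2)) = Mul(Pow(5, Rational(1, 2)), Pow(Mul(-1, I), Rational(1, 2))))
Mul(Mul(-197, 4), Function('U')(Function('v')(-1))) = Mul(Mul(-197, 4), Mul(Pow(5, Rational(1, 2)), Pow(Mul(-1, Mul(2, Pow(-1, 2))), Rational(1, 2)))) = Mul(-788, Mul(Pow(5, Rational(1, 2)), Pow(Mul(-1, Mul(2, 1)), Rational(1, 2)))) = Mul(-788, Mul(Pow(5, Rational(1, 2)), Pow(Mul(-1, 2), Rational(1, 2)))) = Mul(-788, Mul(Pow(5, Rational(1, 2)), Pow(-2, Rational(1, 2)))) = Mul(-788, Mul(Pow(5, Rational(1, 2)), Mul(I, Pow(2, Rational(1, 2))))) = Mul(-788, Mul(I, Pow(10, Rational(1, 2)))) = Mul(-788, I, Pow(10, Rational(1, 2)))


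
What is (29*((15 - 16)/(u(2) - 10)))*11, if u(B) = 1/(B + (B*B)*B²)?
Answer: 5742/179 ≈ 32.078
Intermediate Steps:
u(B) = 1/(B + B⁴) (u(B) = 1/(B + B²*B²) = 1/(B + B⁴))
(29*((15 - 16)/(u(2) - 10)))*11 = (29*((15 - 16)/(1/(2 + 2⁴) - 10)))*11 = (29*(-1/(1/(2 + 16) - 10)))*11 = (29*(-1/(1/18 - 10)))*11 = (29*(-1/(-179/18)))*11 = (29*(-1*(-18/179)))*11 = (29*(18/179))*11 = (522/179)*11 = 5742/179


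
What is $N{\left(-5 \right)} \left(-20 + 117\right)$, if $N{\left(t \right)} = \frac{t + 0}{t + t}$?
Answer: $\frac{97}{2} \approx 48.5$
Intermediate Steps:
$N{\left(t \right)} = \frac{1}{2}$ ($N{\left(t \right)} = \frac{t}{2 t} = t \frac{1}{2 t} = \frac{1}{2}$)
$N{\left(-5 \right)} \left(-20 + 117\right) = \frac{-20 + 117}{2} = \frac{1}{2} \cdot 97 = \frac{97}{2}$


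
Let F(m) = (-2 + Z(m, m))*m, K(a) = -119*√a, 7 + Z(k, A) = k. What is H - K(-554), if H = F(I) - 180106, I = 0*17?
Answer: -180106 + 119*I*√554 ≈ -1.8011e+5 + 2800.9*I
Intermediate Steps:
Z(k, A) = -7 + k
I = 0
F(m) = m*(-9 + m) (F(m) = (-2 + (-7 + m))*m = (-9 + m)*m = m*(-9 + m))
H = -180106 (H = 0*(-9 + 0) - 180106 = 0*(-9) - 180106 = 0 - 180106 = -180106)
H - K(-554) = -180106 - (-119)*√(-554) = -180106 - (-119)*I*√554 = -180106 + 119*I*√554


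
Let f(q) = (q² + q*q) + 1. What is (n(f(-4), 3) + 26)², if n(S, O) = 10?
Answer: 1296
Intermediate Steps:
f(q) = 1 + 2*q² (f(q) = (q² + q²) + 1 = 2*q² + 1 = 1 + 2*q²)
(n(f(-4), 3) + 26)² = (10 + 26)² = 36² = 1296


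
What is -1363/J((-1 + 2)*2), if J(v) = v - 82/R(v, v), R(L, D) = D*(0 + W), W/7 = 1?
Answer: 9541/27 ≈ 353.37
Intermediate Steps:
W = 7 (W = 7*1 = 7)
R(L, D) = 7*D (R(L, D) = D*(0 + 7) = D*7 = 7*D)
J(v) = v - 82/(7*v) (J(v) = v - 82*1/(7*v) = v - 82/(7*v))
-1363/J((-1 + 2)*2) = -1363/((-1 + 2)*2 - 82*1/(2*(-1 + 2))/7) = -1363/(1*2 - 82/(7*(1*2))) = -1363/(2 - 82/7/2) = -1363/(2 - 82/7*½) = -1363/(2 - 41/7) = -1363/(-27/7) = -1363*(-7/27) = 9541/27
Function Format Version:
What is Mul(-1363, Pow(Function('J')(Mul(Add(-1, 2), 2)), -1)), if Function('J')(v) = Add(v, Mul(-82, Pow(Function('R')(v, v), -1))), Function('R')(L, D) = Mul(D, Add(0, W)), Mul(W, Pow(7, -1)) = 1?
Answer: Rational(9541, 27) ≈ 353.37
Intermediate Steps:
W = 7 (W = Mul(7, 1) = 7)
Function('R')(L, D) = Mul(7, D) (Function('R')(L, D) = Mul(D, Add(0, 7)) = Mul(D, 7) = Mul(7, D))
Function('J')(v) = Add(v, Mul(Rational(-82, 7), Pow(v, -1))) (Function('J')(v) = Add(v, Mul(-82, Pow(Mul(7, v), -1))) = Add(v, Mul(-82, Mul(Rational(1, 7), Pow(v, -1)))) = Add(v, Mul(Rational(-82, 7), Pow(v, -1))))
Mul(-1363, Pow(Function('J')(Mul(Add(-1, 2), 2)), -1)) = Mul(-1363, Pow(Add(Mul(Add(-1, 2), 2), Mul(Rational(-82, 7), Pow(Mul(Add(-1, 2), 2), -1))), -1)) = Mul(-1363, Pow(Add(Mul(1, 2), Mul(Rational(-82, 7), Pow(Mul(1, 2), -1))), -1)) = Mul(-1363, Pow(Add(2, Mul(Rational(-82, 7), Pow(2, -1))), -1)) = Mul(-1363, Pow(Add(2, Mul(Rational(-82, 7), Rational(1, 2))), -1)) = Mul(-1363, Pow(Add(2, Rational(-41, 7)), -1)) = Mul(-1363, Pow(Rational(-27, 7), -1)) = Mul(-1363, Rational(-7, 27)) = Rational(9541, 27)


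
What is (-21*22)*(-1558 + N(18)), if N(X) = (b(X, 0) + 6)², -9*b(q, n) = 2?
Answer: 19018076/27 ≈ 7.0437e+5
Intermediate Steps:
b(q, n) = -2/9 (b(q, n) = -⅑*2 = -2/9)
N(X) = 2704/81 (N(X) = (-2/9 + 6)² = (52/9)² = 2704/81)
(-21*22)*(-1558 + N(18)) = (-21*22)*(-1558 + 2704/81) = -462*(-123494/81) = 19018076/27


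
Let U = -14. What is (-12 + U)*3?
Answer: -78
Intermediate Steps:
(-12 + U)*3 = (-12 - 14)*3 = -26*3 = -78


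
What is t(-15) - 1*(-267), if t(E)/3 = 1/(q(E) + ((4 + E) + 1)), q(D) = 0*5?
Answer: 2667/10 ≈ 266.70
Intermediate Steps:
q(D) = 0
t(E) = 3/(5 + E) (t(E) = 3/(0 + ((4 + E) + 1)) = 3/(0 + (5 + E)) = 3/(5 + E))
t(-15) - 1*(-267) = 3/(5 - 15) - 1*(-267) = 3/(-10) + 267 = 3*(-⅒) + 267 = -3/10 + 267 = 2667/10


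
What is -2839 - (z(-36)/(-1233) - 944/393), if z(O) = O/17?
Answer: -2596331179/915297 ≈ -2836.6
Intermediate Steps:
z(O) = O/17 (z(O) = O*(1/17) = O/17)
-2839 - (z(-36)/(-1233) - 944/393) = -2839 - (((1/17)*(-36))/(-1233) - 944/393) = -2839 - (-36/17*(-1/1233) - 944*1/393) = -2839 - (4/2329 - 944/393) = -2839 - 1*(-2197004/915297) = -2839 + 2197004/915297 = -2596331179/915297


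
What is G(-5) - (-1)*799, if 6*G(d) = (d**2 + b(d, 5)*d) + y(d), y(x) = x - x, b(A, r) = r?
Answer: 799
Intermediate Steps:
y(x) = 0
G(d) = d**2/6 + 5*d/6 (G(d) = ((d**2 + 5*d) + 0)/6 = (d**2 + 5*d)/6 = d**2/6 + 5*d/6)
G(-5) - (-1)*799 = (1/6)*(-5)*(5 - 5) - (-1)*799 = (1/6)*(-5)*0 - 1*(-799) = 0 + 799 = 799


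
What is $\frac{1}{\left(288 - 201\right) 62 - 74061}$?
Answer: $- \frac{1}{68667} \approx -1.4563 \cdot 10^{-5}$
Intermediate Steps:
$\frac{1}{\left(288 - 201\right) 62 - 74061} = \frac{1}{87 \cdot 62 - 74061} = \frac{1}{5394 - 74061} = \frac{1}{-68667} = - \frac{1}{68667}$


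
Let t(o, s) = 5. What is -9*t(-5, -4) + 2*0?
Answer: -45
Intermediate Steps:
-9*t(-5, -4) + 2*0 = -9*5 + 2*0 = -45 + 0 = -45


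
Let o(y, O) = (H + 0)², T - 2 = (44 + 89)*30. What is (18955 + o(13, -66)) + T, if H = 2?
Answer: 22951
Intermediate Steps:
T = 3992 (T = 2 + (44 + 89)*30 = 2 + 133*30 = 2 + 3990 = 3992)
o(y, O) = 4 (o(y, O) = (2 + 0)² = 2² = 4)
(18955 + o(13, -66)) + T = (18955 + 4) + 3992 = 18959 + 3992 = 22951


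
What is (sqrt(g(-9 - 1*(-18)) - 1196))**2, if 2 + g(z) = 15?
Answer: -1183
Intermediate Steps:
g(z) = 13 (g(z) = -2 + 15 = 13)
(sqrt(g(-9 - 1*(-18)) - 1196))**2 = (sqrt(13 - 1196))**2 = (sqrt(-1183))**2 = (13*I*sqrt(7))**2 = -1183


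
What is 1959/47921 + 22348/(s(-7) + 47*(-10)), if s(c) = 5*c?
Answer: -1069949213/24200105 ≈ -44.213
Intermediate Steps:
1959/47921 + 22348/(s(-7) + 47*(-10)) = 1959/47921 + 22348/(5*(-7) + 47*(-10)) = 1959*(1/47921) + 22348/(-35 - 470) = 1959/47921 + 22348/(-505) = 1959/47921 + 22348*(-1/505) = 1959/47921 - 22348/505 = -1069949213/24200105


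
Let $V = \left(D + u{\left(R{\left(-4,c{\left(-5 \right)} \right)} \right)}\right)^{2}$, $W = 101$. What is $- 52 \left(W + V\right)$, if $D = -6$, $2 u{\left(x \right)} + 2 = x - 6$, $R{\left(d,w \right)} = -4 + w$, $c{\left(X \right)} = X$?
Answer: $-16185$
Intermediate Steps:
$u{\left(x \right)} = -4 + \frac{x}{2}$ ($u{\left(x \right)} = -1 + \frac{x - 6}{2} = -1 + \frac{-6 + x}{2} = -1 + \left(-3 + \frac{x}{2}\right) = -4 + \frac{x}{2}$)
$V = \frac{841}{4}$ ($V = \left(-6 + \left(-4 + \frac{-4 - 5}{2}\right)\right)^{2} = \left(-6 + \left(-4 + \frac{1}{2} \left(-9\right)\right)\right)^{2} = \left(-6 - \frac{17}{2}\right)^{2} = \left(- \frac{29}{2}\right)^{2} = \frac{841}{4} \approx 210.25$)
$- 52 \left(W + V\right) = - 52 \left(101 + \frac{841}{4}\right) = \left(-52\right) \frac{1245}{4} = -16185$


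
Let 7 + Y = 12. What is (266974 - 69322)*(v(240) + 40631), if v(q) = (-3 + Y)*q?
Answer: 8125671372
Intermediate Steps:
Y = 5 (Y = -7 + 12 = 5)
v(q) = 2*q (v(q) = (-3 + 5)*q = 2*q)
(266974 - 69322)*(v(240) + 40631) = (266974 - 69322)*(2*240 + 40631) = 197652*(480 + 40631) = 197652*41111 = 8125671372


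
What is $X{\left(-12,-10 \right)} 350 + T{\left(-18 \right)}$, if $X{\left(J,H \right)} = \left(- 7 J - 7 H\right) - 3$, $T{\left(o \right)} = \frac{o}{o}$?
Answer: $52851$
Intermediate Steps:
$T{\left(o \right)} = 1$
$X{\left(J,H \right)} = -3 - 7 H - 7 J$ ($X{\left(J,H \right)} = \left(- 7 H - 7 J\right) - 3 = -3 - 7 H - 7 J$)
$X{\left(-12,-10 \right)} 350 + T{\left(-18 \right)} = \left(-3 - -70 - -84\right) 350 + 1 = \left(-3 + 70 + 84\right) 350 + 1 = 151 \cdot 350 + 1 = 52850 + 1 = 52851$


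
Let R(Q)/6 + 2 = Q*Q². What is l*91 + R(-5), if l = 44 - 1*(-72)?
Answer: 9794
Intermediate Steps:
R(Q) = -12 + 6*Q³ (R(Q) = -12 + 6*(Q*Q²) = -12 + 6*Q³)
l = 116 (l = 44 + 72 = 116)
l*91 + R(-5) = 116*91 + (-12 + 6*(-5)³) = 10556 + (-12 + 6*(-125)) = 10556 + (-12 - 750) = 10556 - 762 = 9794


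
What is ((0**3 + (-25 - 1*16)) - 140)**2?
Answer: 32761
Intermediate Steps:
((0**3 + (-25 - 1*16)) - 140)**2 = ((0 + (-25 - 16)) - 140)**2 = ((0 - 41) - 140)**2 = (-41 - 140)**2 = (-181)**2 = 32761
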